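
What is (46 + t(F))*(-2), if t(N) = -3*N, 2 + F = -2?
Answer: -116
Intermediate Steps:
F = -4 (F = -2 - 2 = -4)
(46 + t(F))*(-2) = (46 - 3*(-4))*(-2) = (46 + 12)*(-2) = 58*(-2) = -116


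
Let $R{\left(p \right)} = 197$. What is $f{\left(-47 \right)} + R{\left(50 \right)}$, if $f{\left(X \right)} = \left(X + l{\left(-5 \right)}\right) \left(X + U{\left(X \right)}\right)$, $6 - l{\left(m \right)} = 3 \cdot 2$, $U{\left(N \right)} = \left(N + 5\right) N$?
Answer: $-90372$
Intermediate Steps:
$U{\left(N \right)} = N \left(5 + N\right)$ ($U{\left(N \right)} = \left(5 + N\right) N = N \left(5 + N\right)$)
$l{\left(m \right)} = 0$ ($l{\left(m \right)} = 6 - 3 \cdot 2 = 6 - 6 = 0$)
$f{\left(X \right)} = X \left(X + X \left(5 + X\right)\right)$ ($f{\left(X \right)} = \left(X + 0\right) \left(X + X \left(5 + X\right)\right) = X \left(X + X \left(5 + X\right)\right)$)
$f{\left(-47 \right)} + R{\left(50 \right)} = \left(-47\right)^{2} \left(6 - 47\right) + 197 = 2209 \left(-41\right) + 197 = -90569 + 197 = -90372$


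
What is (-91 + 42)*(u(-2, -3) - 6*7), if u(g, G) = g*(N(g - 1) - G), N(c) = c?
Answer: 2058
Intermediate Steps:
u(g, G) = g*(-1 + g - G) (u(g, G) = g*((g - 1) - G) = g*((-1 + g) - G) = g*(-1 + g - G))
(-91 + 42)*(u(-2, -3) - 6*7) = (-91 + 42)*(-2*(-1 - 2 - 1*(-3)) - 6*7) = -49*(-2*(-1 - 2 + 3) - 42) = -49*(-2*0 - 42) = -49*(0 - 42) = -49*(-42) = 2058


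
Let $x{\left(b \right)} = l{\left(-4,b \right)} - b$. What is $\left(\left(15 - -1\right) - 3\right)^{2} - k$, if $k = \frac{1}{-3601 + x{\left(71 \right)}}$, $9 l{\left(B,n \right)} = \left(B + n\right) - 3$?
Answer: $\frac{5574305}{32984} \approx 169.0$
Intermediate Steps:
$l{\left(B,n \right)} = - \frac{1}{3} + \frac{B}{9} + \frac{n}{9}$ ($l{\left(B,n \right)} = \frac{\left(B + n\right) - 3}{9} = \frac{-3 + B + n}{9} = - \frac{1}{3} + \frac{B}{9} + \frac{n}{9}$)
$x{\left(b \right)} = - \frac{7}{9} - \frac{8 b}{9}$ ($x{\left(b \right)} = \left(- \frac{1}{3} + \frac{1}{9} \left(-4\right) + \frac{b}{9}\right) - b = \left(- \frac{1}{3} - \frac{4}{9} + \frac{b}{9}\right) - b = \left(- \frac{7}{9} + \frac{b}{9}\right) - b = - \frac{7}{9} - \frac{8 b}{9}$)
$k = - \frac{9}{32984}$ ($k = \frac{1}{-3601 - \frac{575}{9}} = \frac{1}{- \frac{32984}{9}} = - \frac{9}{32984} \approx -0.00027286$)
$\left(\left(15 - -1\right) - 3\right)^{2} - k = \left(\left(15 - -1\right) - 3\right)^{2} - - \frac{9}{32984} = \left(\left(15 + 1\right) - 3\right)^{2} + \frac{9}{32984} = \left(16 - 3\right)^{2} + \frac{9}{32984} = 13^{2} + \frac{9}{32984} = 169 + \frac{9}{32984} = \frac{5574305}{32984}$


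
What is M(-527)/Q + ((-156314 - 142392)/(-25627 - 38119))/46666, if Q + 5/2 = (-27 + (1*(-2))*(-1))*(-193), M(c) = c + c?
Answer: -3133967951459/14345832356610 ≈ -0.21846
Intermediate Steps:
M(c) = 2*c
Q = 9645/2 (Q = -5/2 + (-27 + (1*(-2))*(-1))*(-193) = -5/2 + (-27 - 2*(-1))*(-193) = -5/2 + (-27 + 2)*(-193) = -5/2 - 25*(-193) = -5/2 + 4825 = 9645/2 ≈ 4822.5)
M(-527)/Q + ((-156314 - 142392)/(-25627 - 38119))/46666 = (2*(-527))/(9645/2) + ((-156314 - 142392)/(-25627 - 38119))/46666 = -1054*2/9645 - 298706/(-63746)*(1/46666) = -2108/9645 - 298706*(-1/63746)*(1/46666) = -2108/9645 + (149353/31873)*(1/46666) = -2108/9645 + 149353/1487385418 = -3133967951459/14345832356610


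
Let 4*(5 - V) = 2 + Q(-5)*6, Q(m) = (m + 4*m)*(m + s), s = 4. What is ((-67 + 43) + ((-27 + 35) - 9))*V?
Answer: 825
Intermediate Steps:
Q(m) = 5*m*(4 + m) (Q(m) = (m + 4*m)*(m + 4) = (5*m)*(4 + m) = 5*m*(4 + m))
V = -33 (V = 5 - (2 + (5*(-5)*(4 - 5))*6)/4 = 5 - (2 + (5*(-5)*(-1))*6)/4 = 5 - (2 + 25*6)/4 = 5 - (2 + 150)/4 = 5 - ¼*152 = 5 - 38 = -33)
((-67 + 43) + ((-27 + 35) - 9))*V = ((-67 + 43) + ((-27 + 35) - 9))*(-33) = (-24 + (8 - 9))*(-33) = (-24 - 1)*(-33) = -25*(-33) = 825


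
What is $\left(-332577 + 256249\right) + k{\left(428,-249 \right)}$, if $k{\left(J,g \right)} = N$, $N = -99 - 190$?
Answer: $-76617$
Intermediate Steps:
$N = -289$
$k{\left(J,g \right)} = -289$
$\left(-332577 + 256249\right) + k{\left(428,-249 \right)} = \left(-332577 + 256249\right) - 289 = -76328 - 289 = -76617$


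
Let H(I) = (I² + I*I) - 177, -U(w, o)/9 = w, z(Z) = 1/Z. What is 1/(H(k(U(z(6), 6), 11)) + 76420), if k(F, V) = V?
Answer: 1/76485 ≈ 1.3074e-5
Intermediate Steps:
U(w, o) = -9*w
H(I) = -177 + 2*I² (H(I) = (I² + I²) - 177 = 2*I² - 177 = -177 + 2*I²)
1/(H(k(U(z(6), 6), 11)) + 76420) = 1/((-177 + 2*11²) + 76420) = 1/((-177 + 2*121) + 76420) = 1/((-177 + 242) + 76420) = 1/(65 + 76420) = 1/76485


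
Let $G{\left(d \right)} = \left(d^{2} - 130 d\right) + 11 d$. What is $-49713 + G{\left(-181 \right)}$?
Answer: $4587$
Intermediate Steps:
$G{\left(d \right)} = d^{2} - 119 d$
$-49713 + G{\left(-181 \right)} = -49713 - 181 \left(-119 - 181\right) = -49713 - -54300 = -49713 + 54300 = 4587$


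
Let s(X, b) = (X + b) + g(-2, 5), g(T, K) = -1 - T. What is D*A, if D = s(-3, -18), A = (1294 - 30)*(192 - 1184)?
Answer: 25077760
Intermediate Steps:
A = -1253888 (A = 1264*(-992) = -1253888)
s(X, b) = 1 + X + b (s(X, b) = (X + b) + (-1 - 1*(-2)) = (X + b) + (-1 + 2) = (X + b) + 1 = 1 + X + b)
D = -20 (D = 1 - 3 - 18 = -20)
D*A = -20*(-1253888) = 25077760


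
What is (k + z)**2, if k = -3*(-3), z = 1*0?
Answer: 81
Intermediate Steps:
z = 0
k = 9
(k + z)**2 = (9 + 0)**2 = 9**2 = 81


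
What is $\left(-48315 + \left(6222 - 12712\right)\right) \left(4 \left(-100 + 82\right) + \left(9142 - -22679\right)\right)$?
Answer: $-1740003945$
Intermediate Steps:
$\left(-48315 + \left(6222 - 12712\right)\right) \left(4 \left(-100 + 82\right) + \left(9142 - -22679\right)\right) = \left(-48315 + \left(6222 - 12712\right)\right) \left(4 \left(-18\right) + \left(9142 + 22679\right)\right) = \left(-48315 - 6490\right) \left(-72 + 31821\right) = \left(-54805\right) 31749 = -1740003945$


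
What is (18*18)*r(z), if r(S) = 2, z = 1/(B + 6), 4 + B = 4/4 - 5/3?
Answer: 648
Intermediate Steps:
B = -14/3 (B = -4 + (4/4 - 5/3) = -4 + (4*(1/4) - 5*1/3) = -4 + (1 - 5/3) = -4 - 2/3 = -14/3 ≈ -4.6667)
z = 3/4 (z = 1/(-14/3 + 6) = 1/(4/3) = 3/4 ≈ 0.75000)
(18*18)*r(z) = (18*18)*2 = 324*2 = 648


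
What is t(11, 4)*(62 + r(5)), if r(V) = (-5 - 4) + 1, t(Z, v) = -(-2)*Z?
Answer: 1188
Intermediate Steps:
t(Z, v) = 2*Z
r(V) = -8 (r(V) = -9 + 1 = -8)
t(11, 4)*(62 + r(5)) = (2*11)*(62 - 8) = 22*54 = 1188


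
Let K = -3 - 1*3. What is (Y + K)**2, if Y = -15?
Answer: 441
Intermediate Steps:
K = -6 (K = -3 - 3 = -6)
(Y + K)**2 = (-15 - 6)**2 = (-21)**2 = 441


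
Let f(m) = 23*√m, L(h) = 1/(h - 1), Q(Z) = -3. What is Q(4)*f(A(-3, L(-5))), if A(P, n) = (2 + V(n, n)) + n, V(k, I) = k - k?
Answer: -23*√66/2 ≈ -93.426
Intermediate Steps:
V(k, I) = 0
L(h) = 1/(-1 + h)
A(P, n) = 2 + n (A(P, n) = (2 + 0) + n = 2 + n)
Q(4)*f(A(-3, L(-5))) = -69*√(2 + 1/(-1 - 5)) = -69*√(2 + 1/(-6)) = -69*√(2 - ⅙) = -69*√(11/6) = -69*√66/6 = -23*√66/2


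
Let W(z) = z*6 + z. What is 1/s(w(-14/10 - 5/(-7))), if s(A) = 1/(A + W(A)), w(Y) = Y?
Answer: -192/35 ≈ -5.4857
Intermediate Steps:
W(z) = 7*z (W(z) = 6*z + z = 7*z)
s(A) = 1/(8*A) (s(A) = 1/(A + 7*A) = 1/(8*A))
1/s(w(-14/10 - 5/(-7))) = 1/(1/(8*(-14/10 - 5/(-7)))) = 1/(1/(8*(-14*1/10 - 5*(-1/7)))) = 1/(1/(8*(-7/5 + 5/7))) = 1/(1/(8*(-24/35))) = 1/((1/8)*(-35/24)) = 1/(-35/192) = -192/35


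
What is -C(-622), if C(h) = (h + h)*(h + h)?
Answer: -1547536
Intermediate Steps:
C(h) = 4*h² (C(h) = (2*h)*(2*h) = 4*h²)
-C(-622) = -4*(-622)² = -4*386884 = -1*1547536 = -1547536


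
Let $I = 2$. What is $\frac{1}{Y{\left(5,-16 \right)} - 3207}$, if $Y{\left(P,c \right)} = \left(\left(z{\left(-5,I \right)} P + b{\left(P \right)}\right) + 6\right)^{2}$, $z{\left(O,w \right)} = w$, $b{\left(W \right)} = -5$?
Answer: $- \frac{1}{3086} \approx -0.00032404$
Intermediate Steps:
$Y{\left(P,c \right)} = \left(1 + 2 P\right)^{2}$ ($Y{\left(P,c \right)} = \left(\left(2 P - 5\right) + 6\right)^{2} = \left(\left(-5 + 2 P\right) + 6\right)^{2} = \left(1 + 2 P\right)^{2}$)
$\frac{1}{Y{\left(5,-16 \right)} - 3207} = \frac{1}{\left(1 + 2 \cdot 5\right)^{2} - 3207} = \frac{1}{\left(1 + 10\right)^{2} - 3207} = \frac{1}{11^{2} - 3207} = \frac{1}{121 - 3207} = \frac{1}{-3086} = - \frac{1}{3086}$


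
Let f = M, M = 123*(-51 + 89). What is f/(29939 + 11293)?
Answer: 779/6872 ≈ 0.11336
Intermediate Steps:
M = 4674 (M = 123*38 = 4674)
f = 4674
f/(29939 + 11293) = 4674/(29939 + 11293) = 4674/41232 = 4674*(1/41232) = 779/6872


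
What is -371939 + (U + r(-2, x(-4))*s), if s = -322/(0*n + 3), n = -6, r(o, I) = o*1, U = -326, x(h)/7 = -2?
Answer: -1116151/3 ≈ -3.7205e+5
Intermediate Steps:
x(h) = -14 (x(h) = 7*(-2) = -14)
r(o, I) = o
s = -322/3 (s = -322/(0*(-6) + 3) = -322/(0 + 3) = -322/3 ≈ -107.33)
-371939 + (U + r(-2, x(-4))*s) = -371939 + (-326 - 2*(-322/3)) = -371939 + (-326 + 644/3) = -371939 - 334/3 = -1116151/3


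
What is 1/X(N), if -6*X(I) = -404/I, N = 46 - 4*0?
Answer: 69/101 ≈ 0.68317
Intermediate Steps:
N = 46 (N = 46 + 0 = 46)
X(I) = 202/(3*I) (X(I) = -(-202)/(3*I) = 202/(3*I))
1/X(N) = 1/((202/3)/46) = 1/((202/3)*(1/46)) = 1/(101/69) = 69/101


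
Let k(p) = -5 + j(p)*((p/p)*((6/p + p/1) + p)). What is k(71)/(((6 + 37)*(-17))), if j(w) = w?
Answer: -10083/731 ≈ -13.793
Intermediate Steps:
k(p) = -5 + p*(2*p + 6/p) (k(p) = -5 + p*((p/p)*((6/p + p/1) + p)) = -5 + p*(1*((6/p + p*1) + p)) = -5 + p*(1*((6/p + p) + p)) = -5 + p*(1*((p + 6/p) + p)) = -5 + p*(1*(2*p + 6/p)) = -5 + p*(2*p + 6/p))
k(71)/(((6 + 37)*(-17))) = (1 + 2*71**2)/(((6 + 37)*(-17))) = (1 + 2*5041)/((43*(-17))) = (1 + 10082)/(-731) = 10083*(-1/731) = -10083/731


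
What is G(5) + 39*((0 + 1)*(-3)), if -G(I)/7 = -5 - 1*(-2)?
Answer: -96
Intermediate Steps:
G(I) = 21 (G(I) = -7*(-5 - 1*(-2)) = -7*(-5 + 2) = -7*(-3) = 21)
G(5) + 39*((0 + 1)*(-3)) = 21 + 39*((0 + 1)*(-3)) = 21 + 39*(1*(-3)) = 21 + 39*(-3) = 21 - 117 = -96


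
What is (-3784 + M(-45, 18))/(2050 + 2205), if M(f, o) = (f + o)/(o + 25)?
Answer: -162739/182965 ≈ -0.88945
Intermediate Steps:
M(f, o) = (f + o)/(25 + o)
(-3784 + M(-45, 18))/(2050 + 2205) = (-3784 + (-45 + 18)/(25 + 18))/(2050 + 2205) = (-3784 - 27/43)/4255 = (-3784 + (1/43)*(-27))*(1/4255) = (-3784 - 27/43)*(1/4255) = -162739/43*1/4255 = -162739/182965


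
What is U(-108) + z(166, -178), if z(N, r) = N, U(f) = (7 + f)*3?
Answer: -137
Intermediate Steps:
U(f) = 21 + 3*f
U(-108) + z(166, -178) = (21 + 3*(-108)) + 166 = (21 - 324) + 166 = -303 + 166 = -137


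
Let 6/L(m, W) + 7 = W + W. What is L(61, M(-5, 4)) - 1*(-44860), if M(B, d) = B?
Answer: 762614/17 ≈ 44860.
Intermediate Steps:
L(m, W) = 6/(-7 + 2*W) (L(m, W) = 6/(-7 + (W + W)) = 6/(-7 + 2*W))
L(61, M(-5, 4)) - 1*(-44860) = 6/(-7 + 2*(-5)) - 1*(-44860) = 6/(-7 - 10) + 44860 = 6/(-17) + 44860 = 6*(-1/17) + 44860 = -6/17 + 44860 = 762614/17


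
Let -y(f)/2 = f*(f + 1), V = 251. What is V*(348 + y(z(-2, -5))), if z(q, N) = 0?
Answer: 87348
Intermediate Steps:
y(f) = -2*f*(1 + f) (y(f) = -2*f*(f + 1) = -2*f*(1 + f))
V*(348 + y(z(-2, -5))) = 251*(348 - 2*0*(1 + 0)) = 251*(348 - 2*0*1) = 251*(348 + 0) = 251*348 = 87348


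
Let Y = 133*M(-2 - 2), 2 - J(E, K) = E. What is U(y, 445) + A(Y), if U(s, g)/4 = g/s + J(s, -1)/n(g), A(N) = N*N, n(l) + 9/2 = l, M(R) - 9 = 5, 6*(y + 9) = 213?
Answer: 161889811464/46693 ≈ 3.4671e+6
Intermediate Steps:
y = 53/2 (y = -9 + (1/6)*213 = -9 + 71/2 = 53/2 ≈ 26.500)
M(R) = 14 (M(R) = 9 + 5 = 14)
J(E, K) = 2 - E
n(l) = -9/2 + l
Y = 1862 (Y = 133*14 = 1862)
A(N) = N**2
U(s, g) = 4*g/s + 4*(2 - s)/(-9/2 + g) (U(s, g) = 4*(g/s + (2 - s)/(-9/2 + g)) = 4*g/s + 4*(2 - s)/(-9/2 + g))
U(y, 445) + A(Y) = 4*(445*(-9 + 2*445) + 2*(53/2)*(2 - 1*53/2))/((53/2)*(-9 + 2*445)) + 1862**2 = 4*(2/53)*(445*(-9 + 890) + 2*(53/2)*(2 - 53/2))/(-9 + 890) + 3467044 = 4*(2/53)*(445*881 + 2*(53/2)*(-49/2))/881 + 3467044 = 4*(2/53)*(1/881)*(392045 - 2597/2) + 3467044 = 4*(2/53)*(1/881)*(781493/2) + 3467044 = 3125972/46693 + 3467044 = 161889811464/46693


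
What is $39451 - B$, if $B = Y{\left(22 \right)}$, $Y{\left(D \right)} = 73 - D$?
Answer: $39400$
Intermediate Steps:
$B = 51$ ($B = 73 - 22 = 51$)
$39451 - B = 39451 - 51 = 39400$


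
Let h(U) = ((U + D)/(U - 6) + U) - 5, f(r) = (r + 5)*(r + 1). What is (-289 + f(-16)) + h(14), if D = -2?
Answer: -227/2 ≈ -113.50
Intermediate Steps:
f(r) = (1 + r)*(5 + r) (f(r) = (5 + r)*(1 + r) = (1 + r)*(5 + r))
h(U) = -5 + U + (-2 + U)/(-6 + U) (h(U) = ((U - 2)/(U - 6) + U) - 5 = ((-2 + U)/(-6 + U) + U) - 5 = (U + (-2 + U)/(-6 + U)) - 5 = -5 + U + (-2 + U)/(-6 + U))
(-289 + f(-16)) + h(14) = (-289 + (5 + (-16)**2 + 6*(-16))) + (28 + 14**2 - 10*14)/(-6 + 14) = (-289 + (5 + 256 - 96)) + (28 + 196 - 140)/8 = (-289 + 165) + (1/8)*84 = -124 + 21/2 = -227/2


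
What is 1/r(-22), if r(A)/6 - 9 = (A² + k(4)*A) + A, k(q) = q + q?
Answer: 1/1770 ≈ 0.00056497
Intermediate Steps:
k(q) = 2*q
r(A) = 54 + 6*A² + 54*A (r(A) = 54 + 6*((A² + (2*4)*A) + A) = 54 + 6*((A² + 8*A) + A) = 54 + 6*(A² + 9*A) = 54 + (6*A² + 54*A) = 54 + 6*A² + 54*A)
1/r(-22) = 1/(54 + 6*(-22)² + 54*(-22)) = 1/(54 + 6*484 - 1188) = 1/(54 + 2904 - 1188) = 1/1770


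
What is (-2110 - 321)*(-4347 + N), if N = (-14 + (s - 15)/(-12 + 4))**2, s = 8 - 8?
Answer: 653450369/64 ≈ 1.0210e+7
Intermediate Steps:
s = 0
N = 9409/64 (N = (-14 + (0 - 15)/(-12 + 4))**2 = (-14 - 15/(-8))**2 = (-14 - 15*(-1/8))**2 = (-14 + 15/8)**2 = (-97/8)**2 = 9409/64 ≈ 147.02)
(-2110 - 321)*(-4347 + N) = (-2110 - 321)*(-4347 + 9409/64) = -2431*(-268799/64) = 653450369/64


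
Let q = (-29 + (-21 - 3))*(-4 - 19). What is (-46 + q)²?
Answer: 1375929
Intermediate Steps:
q = 1219 (q = (-29 - 24)*(-23) = -53*(-23) = 1219)
(-46 + q)² = (-46 + 1219)² = 1173² = 1375929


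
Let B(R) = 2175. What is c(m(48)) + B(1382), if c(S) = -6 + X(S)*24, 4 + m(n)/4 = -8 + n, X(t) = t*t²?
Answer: 71665785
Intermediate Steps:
X(t) = t³
m(n) = -48 + 4*n (m(n) = -16 + 4*(-8 + n) = -16 + (-32 + 4*n) = -48 + 4*n)
c(S) = -6 + 24*S³ (c(S) = -6 + S³*24 = -6 + 24*S³)
c(m(48)) + B(1382) = (-6 + 24*(-48 + 4*48)³) + 2175 = (-6 + 24*(-48 + 192)³) + 2175 = (-6 + 24*144³) + 2175 = (-6 + 24*2985984) + 2175 = (-6 + 71663616) + 2175 = 71663610 + 2175 = 71665785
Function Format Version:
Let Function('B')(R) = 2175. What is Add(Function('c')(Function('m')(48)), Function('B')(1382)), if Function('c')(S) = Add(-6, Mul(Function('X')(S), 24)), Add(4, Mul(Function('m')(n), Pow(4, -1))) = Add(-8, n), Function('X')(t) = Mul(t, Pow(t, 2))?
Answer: 71665785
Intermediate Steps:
Function('X')(t) = Pow(t, 3)
Function('m')(n) = Add(-48, Mul(4, n)) (Function('m')(n) = Add(-16, Mul(4, Add(-8, n))) = Add(-16, Add(-32, Mul(4, n))) = Add(-48, Mul(4, n)))
Function('c')(S) = Add(-6, Mul(24, Pow(S, 3))) (Function('c')(S) = Add(-6, Mul(Pow(S, 3), 24)) = Add(-6, Mul(24, Pow(S, 3))))
Add(Function('c')(Function('m')(48)), Function('B')(1382)) = Add(Add(-6, Mul(24, Pow(Add(-48, Mul(4, 48)), 3))), 2175) = Add(Add(-6, Mul(24, Pow(Add(-48, 192), 3))), 2175) = Add(Add(-6, Mul(24, Pow(144, 3))), 2175) = Add(Add(-6, Mul(24, 2985984)), 2175) = Add(Add(-6, 71663616), 2175) = Add(71663610, 2175) = 71665785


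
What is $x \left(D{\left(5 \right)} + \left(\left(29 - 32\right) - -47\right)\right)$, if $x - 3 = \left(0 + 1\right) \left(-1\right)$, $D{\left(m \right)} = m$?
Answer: $98$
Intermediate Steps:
$x = 2$ ($x = 3 + \left(0 + 1\right) \left(-1\right) = 3 + 1 \left(-1\right) = 3 - 1 = 2$)
$x \left(D{\left(5 \right)} + \left(\left(29 - 32\right) - -47\right)\right) = 2 \left(5 + \left(\left(29 - 32\right) - -47\right)\right) = 2 \left(5 + \left(-3 + 47\right)\right) = 2 \left(5 + 44\right) = 2 \cdot 49 = 98$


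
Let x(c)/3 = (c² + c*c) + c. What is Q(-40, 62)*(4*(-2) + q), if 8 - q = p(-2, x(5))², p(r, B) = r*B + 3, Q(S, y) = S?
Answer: 4277160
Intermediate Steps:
x(c) = 3*c + 6*c² (x(c) = 3*((c² + c*c) + c) = 3*((c² + c²) + c) = 3*(2*c² + c) = 3*(c + 2*c²) = 3*c + 6*c²)
p(r, B) = 3 + B*r (p(r, B) = B*r + 3 = 3 + B*r)
q = -106921 (q = 8 - (3 + (3*5*(1 + 2*5))*(-2))² = 8 - (3 + (3*5*(1 + 10))*(-2))² = 8 - (3 + (3*5*11)*(-2))² = 8 - (3 + 165*(-2))² = 8 - (3 - 330)² = 8 - 1*(-327)² = 8 - 1*106929 = 8 - 106929 = -106921)
Q(-40, 62)*(4*(-2) + q) = -40*(4*(-2) - 106921) = -40*(-8 - 106921) = -40*(-106929) = 4277160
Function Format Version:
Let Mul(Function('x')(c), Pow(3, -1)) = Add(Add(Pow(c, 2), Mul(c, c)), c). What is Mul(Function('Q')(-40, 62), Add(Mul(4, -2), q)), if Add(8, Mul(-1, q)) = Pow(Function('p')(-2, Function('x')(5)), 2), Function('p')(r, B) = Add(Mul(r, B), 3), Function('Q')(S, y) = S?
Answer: 4277160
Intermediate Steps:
Function('x')(c) = Add(Mul(3, c), Mul(6, Pow(c, 2))) (Function('x')(c) = Mul(3, Add(Add(Pow(c, 2), Mul(c, c)), c)) = Mul(3, Add(Add(Pow(c, 2), Pow(c, 2)), c)) = Mul(3, Add(Mul(2, Pow(c, 2)), c)) = Mul(3, Add(c, Mul(2, Pow(c, 2)))) = Add(Mul(3, c), Mul(6, Pow(c, 2))))
Function('p')(r, B) = Add(3, Mul(B, r)) (Function('p')(r, B) = Add(Mul(B, r), 3) = Add(3, Mul(B, r)))
q = -106921 (q = Add(8, Mul(-1, Pow(Add(3, Mul(Mul(3, 5, Add(1, Mul(2, 5))), -2)), 2))) = Add(8, Mul(-1, Pow(Add(3, Mul(Mul(3, 5, Add(1, 10)), -2)), 2))) = Add(8, Mul(-1, Pow(Add(3, Mul(Mul(3, 5, 11), -2)), 2))) = Add(8, Mul(-1, Pow(Add(3, Mul(165, -2)), 2))) = Add(8, Mul(-1, Pow(Add(3, -330), 2))) = Add(8, Mul(-1, Pow(-327, 2))) = Add(8, Mul(-1, 106929)) = Add(8, -106929) = -106921)
Mul(Function('Q')(-40, 62), Add(Mul(4, -2), q)) = Mul(-40, Add(Mul(4, -2), -106921)) = Mul(-40, Add(-8, -106921)) = Mul(-40, -106929) = 4277160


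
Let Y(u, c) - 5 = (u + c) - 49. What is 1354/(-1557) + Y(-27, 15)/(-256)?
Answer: -32429/49824 ≈ -0.65087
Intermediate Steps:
Y(u, c) = -44 + c + u (Y(u, c) = 5 + ((u + c) - 49) = 5 + ((c + u) - 49) = 5 + (-49 + c + u) = -44 + c + u)
1354/(-1557) + Y(-27, 15)/(-256) = 1354/(-1557) + (-44 + 15 - 27)/(-256) = 1354*(-1/1557) - 56*(-1/256) = -1354/1557 + 7/32 = -32429/49824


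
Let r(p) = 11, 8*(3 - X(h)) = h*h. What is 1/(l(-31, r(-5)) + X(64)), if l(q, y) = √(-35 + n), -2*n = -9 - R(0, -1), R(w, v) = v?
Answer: -509/259112 - I*√31/259112 ≈ -0.0019644 - 2.1488e-5*I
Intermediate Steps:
X(h) = 3 - h²/8 (X(h) = 3 - h*h/8 = 3 - h²/8)
n = 4 (n = -(-9 - 1*(-1))/2 = -(-9 + 1)/2 = -½*(-8) = 4)
l(q, y) = I*√31 (l(q, y) = √(-35 + 4) = √(-31) = I*√31)
1/(l(-31, r(-5)) + X(64)) = 1/(I*√31 + (3 - ⅛*64²)) = 1/(I*√31 + (3 - ⅛*4096)) = 1/(I*√31 + (3 - 512)) = 1/(I*√31 - 509) = 1/(-509 + I*√31)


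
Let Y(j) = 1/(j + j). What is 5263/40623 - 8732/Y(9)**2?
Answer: -114929286401/40623 ≈ -2.8292e+6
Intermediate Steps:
Y(j) = 1/(2*j)
5263/40623 - 8732/Y(9)**2 = 5263/40623 - 8732/(((1/2)/9)**2) = 5263*(1/40623) - 8732/(((1/2)*(1/9))**2) = 5263/40623 - 8732/((1/18)**2) = 5263/40623 - 8732/1/324 = 5263/40623 - 8732*324 = 5263/40623 - 2829168 = -114929286401/40623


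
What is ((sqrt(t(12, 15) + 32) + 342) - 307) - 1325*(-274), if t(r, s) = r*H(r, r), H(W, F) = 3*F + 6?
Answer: 363085 + 2*sqrt(134) ≈ 3.6311e+5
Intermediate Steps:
H(W, F) = 6 + 3*F
t(r, s) = r*(6 + 3*r)
((sqrt(t(12, 15) + 32) + 342) - 307) - 1325*(-274) = ((sqrt(3*12*(2 + 12) + 32) + 342) - 307) - 1325*(-274) = ((sqrt(3*12*14 + 32) + 342) - 307) + 363050 = ((sqrt(504 + 32) + 342) - 307) + 363050 = ((sqrt(536) + 342) - 307) + 363050 = ((2*sqrt(134) + 342) - 307) + 363050 = ((342 + 2*sqrt(134)) - 307) + 363050 = (35 + 2*sqrt(134)) + 363050 = 363085 + 2*sqrt(134)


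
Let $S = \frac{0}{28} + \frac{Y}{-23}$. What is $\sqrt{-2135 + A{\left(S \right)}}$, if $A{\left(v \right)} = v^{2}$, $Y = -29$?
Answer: $\frac{i \sqrt{1128574}}{23} \approx 46.189 i$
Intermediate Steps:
$S = \frac{29}{23}$ ($S = \frac{0}{28} - \frac{29}{-23} = 0 \cdot \frac{1}{28} - - \frac{29}{23} = 0 + \frac{29}{23} = \frac{29}{23} \approx 1.2609$)
$\sqrt{-2135 + A{\left(S \right)}} = \sqrt{-2135 + \left(\frac{29}{23}\right)^{2}} = \sqrt{-2135 + \frac{841}{529}} = \sqrt{- \frac{1128574}{529}} = \frac{i \sqrt{1128574}}{23}$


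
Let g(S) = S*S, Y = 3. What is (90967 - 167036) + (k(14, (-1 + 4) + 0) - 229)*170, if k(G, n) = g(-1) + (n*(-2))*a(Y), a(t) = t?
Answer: -117889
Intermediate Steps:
g(S) = S²
k(G, n) = 1 - 6*n (k(G, n) = (-1)² + (n*(-2))*3 = 1 - 2*n*3 = 1 - 6*n)
(90967 - 167036) + (k(14, (-1 + 4) + 0) - 229)*170 = (90967 - 167036) + ((1 - 6*((-1 + 4) + 0)) - 229)*170 = -76069 + ((1 - 6*(3 + 0)) - 229)*170 = -76069 + ((1 - 6*3) - 229)*170 = -76069 + ((1 - 18) - 229)*170 = -76069 + (-17 - 229)*170 = -76069 - 246*170 = -76069 - 41820 = -117889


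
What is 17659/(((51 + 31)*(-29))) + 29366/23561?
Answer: -346231351/56028058 ≈ -6.1796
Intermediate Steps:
17659/(((51 + 31)*(-29))) + 29366/23561 = 17659/((82*(-29))) + 29366*(1/23561) = 17659/(-2378) + 29366/23561 = 17659*(-1/2378) + 29366/23561 = -17659/2378 + 29366/23561 = -346231351/56028058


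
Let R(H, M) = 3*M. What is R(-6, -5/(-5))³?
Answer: 27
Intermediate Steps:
R(-6, -5/(-5))³ = (3*(-5/(-5)))³ = (3*(-5*(-⅕)))³ = (3*1)³ = 3³ = 27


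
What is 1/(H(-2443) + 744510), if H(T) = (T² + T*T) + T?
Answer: 1/12678565 ≈ 7.8873e-8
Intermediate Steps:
H(T) = T + 2*T² (H(T) = (T² + T²) + T = 2*T² + T = T + 2*T²)
1/(H(-2443) + 744510) = 1/(-2443*(1 + 2*(-2443)) + 744510) = 1/(-2443*(1 - 4886) + 744510) = 1/(-2443*(-4885) + 744510) = 1/(11934055 + 744510) = 1/12678565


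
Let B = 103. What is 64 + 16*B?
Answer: 1712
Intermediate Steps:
64 + 16*B = 64 + 16*103 = 64 + 1648 = 1712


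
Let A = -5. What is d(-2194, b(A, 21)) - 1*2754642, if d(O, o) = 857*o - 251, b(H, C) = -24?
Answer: -2775461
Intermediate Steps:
d(O, o) = -251 + 857*o
d(-2194, b(A, 21)) - 1*2754642 = (-251 + 857*(-24)) - 1*2754642 = (-251 - 20568) - 2754642 = -20819 - 2754642 = -2775461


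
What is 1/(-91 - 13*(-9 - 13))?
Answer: 1/195 ≈ 0.0051282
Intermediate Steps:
1/(-91 - 13*(-9 - 13)) = 1/(-91 - 13*(-22)) = 1/(-91 + 286) = 1/195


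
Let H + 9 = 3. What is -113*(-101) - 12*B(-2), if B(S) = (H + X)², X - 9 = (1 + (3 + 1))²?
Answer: 2005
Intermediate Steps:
X = 34 (X = 9 + (1 + (3 + 1))² = 9 + (1 + 4)² = 9 + 5² = 9 + 25 = 34)
H = -6 (H = -9 + 3 = -6)
B(S) = 784 (B(S) = (-6 + 34)² = 28² = 784)
-113*(-101) - 12*B(-2) = -113*(-101) - 12*784 = 11413 - 9408 = 2005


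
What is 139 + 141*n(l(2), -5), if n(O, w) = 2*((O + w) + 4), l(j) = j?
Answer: 421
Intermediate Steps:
n(O, w) = 8 + 2*O + 2*w (n(O, w) = 2*(4 + O + w) = 8 + 2*O + 2*w)
139 + 141*n(l(2), -5) = 139 + 141*(8 + 2*2 + 2*(-5)) = 139 + 141*(8 + 4 - 10) = 139 + 141*2 = 139 + 282 = 421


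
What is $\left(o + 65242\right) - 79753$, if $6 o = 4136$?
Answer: $- \frac{41465}{3} \approx -13822.0$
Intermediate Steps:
$o = \frac{2068}{3}$ ($o = \frac{1}{6} \cdot 4136 = \frac{2068}{3} \approx 689.33$)
$\left(o + 65242\right) - 79753 = \left(\frac{2068}{3} + 65242\right) - 79753 = \frac{197794}{3} - 79753 = - \frac{41465}{3}$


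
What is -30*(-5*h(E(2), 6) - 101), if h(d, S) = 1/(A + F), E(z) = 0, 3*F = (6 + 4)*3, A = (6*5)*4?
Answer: 39405/13 ≈ 3031.2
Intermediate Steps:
A = 120 (A = 30*4 = 120)
F = 10 (F = ((6 + 4)*3)/3 = (10*3)/3 = (⅓)*30 = 10)
h(d, S) = 1/130 (h(d, S) = 1/(120 + 10) = 1/130)
-30*(-5*h(E(2), 6) - 101) = -30*(-5*1/130 - 101) = -30*(-1/26 - 101) = -30*(-2627/26) = 39405/13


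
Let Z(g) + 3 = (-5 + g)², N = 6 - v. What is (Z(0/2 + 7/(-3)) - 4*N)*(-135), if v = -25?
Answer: 9885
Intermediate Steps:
N = 31 (N = 6 - 1*(-25) = 6 + 25 = 31)
Z(g) = -3 + (-5 + g)²
(Z(0/2 + 7/(-3)) - 4*N)*(-135) = ((-3 + (-5 + (0/2 + 7/(-3)))²) - 4*31)*(-135) = ((-3 + (-5 + (0*(½) + 7*(-⅓)))²) - 124)*(-135) = ((-3 + (-5 + (0 - 7/3))²) - 124)*(-135) = ((-3 + (-5 - 7/3)²) - 124)*(-135) = ((-3 + (-22/3)²) - 124)*(-135) = ((-3 + 484/9) - 124)*(-135) = (457/9 - 124)*(-135) = -659/9*(-135) = 9885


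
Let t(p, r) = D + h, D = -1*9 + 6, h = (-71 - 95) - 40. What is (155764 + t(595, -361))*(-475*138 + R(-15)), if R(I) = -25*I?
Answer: -10138297125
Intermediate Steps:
h = -206 (h = -166 - 40 = -206)
D = -3 (D = -9 + 6 = -3)
t(p, r) = -209 (t(p, r) = -3 - 206 = -209)
(155764 + t(595, -361))*(-475*138 + R(-15)) = (155764 - 209)*(-475*138 - 25*(-15)) = 155555*(-65550 + 375) = 155555*(-65175) = -10138297125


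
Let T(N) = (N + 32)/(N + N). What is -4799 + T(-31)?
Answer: -297539/62 ≈ -4799.0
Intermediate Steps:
T(N) = (32 + N)/(2*N) (T(N) = (32 + N)/((2*N)) = (32 + N)*(1/(2*N)) = (32 + N)/(2*N))
-4799 + T(-31) = -4799 + (½)*(32 - 31)/(-31) = -4799 + (½)*(-1/31)*1 = -4799 - 1/62 = -297539/62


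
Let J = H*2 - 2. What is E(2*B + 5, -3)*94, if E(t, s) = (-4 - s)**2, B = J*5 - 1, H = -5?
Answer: 94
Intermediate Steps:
J = -12 (J = -5*2 - 2 = -10 - 2 = -12)
B = -61 (B = -12*5 - 1 = -60 - 1 = -61)
E(2*B + 5, -3)*94 = (4 - 3)**2*94 = 1**2*94 = 1*94 = 94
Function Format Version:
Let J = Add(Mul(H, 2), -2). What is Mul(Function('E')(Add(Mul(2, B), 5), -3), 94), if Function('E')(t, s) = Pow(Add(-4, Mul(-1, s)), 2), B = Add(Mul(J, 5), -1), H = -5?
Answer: 94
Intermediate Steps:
J = -12 (J = Add(Mul(-5, 2), -2) = Add(-10, -2) = -12)
B = -61 (B = Add(Mul(-12, 5), -1) = Add(-60, -1) = -61)
Mul(Function('E')(Add(Mul(2, B), 5), -3), 94) = Mul(Pow(Add(4, -3), 2), 94) = Mul(Pow(1, 2), 94) = Mul(1, 94) = 94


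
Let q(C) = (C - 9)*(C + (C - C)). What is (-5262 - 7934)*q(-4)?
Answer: -686192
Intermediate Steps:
q(C) = C*(-9 + C) (q(C) = (-9 + C)*(C + 0) = (-9 + C)*C = C*(-9 + C))
(-5262 - 7934)*q(-4) = (-5262 - 7934)*(-4*(-9 - 4)) = -(-52784)*(-13) = -13196*52 = -686192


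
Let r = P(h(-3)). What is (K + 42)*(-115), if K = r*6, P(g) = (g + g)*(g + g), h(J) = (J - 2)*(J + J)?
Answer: -2488830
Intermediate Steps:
h(J) = 2*J*(-2 + J) (h(J) = (-2 + J)*(2*J) = 2*J*(-2 + J))
P(g) = 4*g² (P(g) = (2*g)*(2*g) = 4*g²)
r = 3600 (r = 4*(2*(-3)*(-2 - 3))² = 4*(2*(-3)*(-5))² = 4*30² = 4*900 = 3600)
K = 21600 (K = 3600*6 = 21600)
(K + 42)*(-115) = (21600 + 42)*(-115) = 21642*(-115) = -2488830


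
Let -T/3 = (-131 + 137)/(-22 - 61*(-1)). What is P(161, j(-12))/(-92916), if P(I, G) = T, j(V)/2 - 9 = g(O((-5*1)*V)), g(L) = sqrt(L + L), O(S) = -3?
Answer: 1/201318 ≈ 4.9673e-6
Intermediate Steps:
g(L) = sqrt(2)*sqrt(L) (g(L) = sqrt(2*L) = sqrt(2)*sqrt(L))
j(V) = 18 + 2*I*sqrt(6) (j(V) = 18 + 2*(sqrt(2)*sqrt(-3)) = 18 + 2*(sqrt(2)*(I*sqrt(3))) = 18 + 2*(I*sqrt(6)) = 18 + 2*I*sqrt(6))
T = -6/13 (T = -3*(-131 + 137)/(-22 - 61*(-1)) = -18/(-22 + 61) = -18/39 = -3*2/13 = -6/13 ≈ -0.46154)
P(I, G) = -6/13
P(161, j(-12))/(-92916) = -6/13/(-92916) = -6/13*(-1/92916) = 1/201318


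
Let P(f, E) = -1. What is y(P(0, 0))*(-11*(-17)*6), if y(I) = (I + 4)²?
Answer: 10098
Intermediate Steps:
y(I) = (4 + I)²
y(P(0, 0))*(-11*(-17)*6) = (4 - 1)²*(-11*(-17)*6) = 3²*(187*6) = 9*1122 = 10098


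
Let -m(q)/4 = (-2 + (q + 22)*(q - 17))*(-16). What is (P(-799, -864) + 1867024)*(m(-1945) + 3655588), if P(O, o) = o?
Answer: 457438222619840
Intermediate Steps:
m(q) = -128 + 64*(-17 + q)*(22 + q) (m(q) = -4*(-2 + (q + 22)*(q - 17))*(-16) = -4*(-2 + (22 + q)*(-17 + q))*(-16) = -4*(-2 + (-17 + q)*(22 + q))*(-16) = -4*(32 - 16*(-17 + q)*(22 + q)) = -128 + 64*(-17 + q)*(22 + q))
(P(-799, -864) + 1867024)*(m(-1945) + 3655588) = (-864 + 1867024)*((-24064 + 64*(-1945)**2 + 320*(-1945)) + 3655588) = 1866160*((-24064 + 64*3783025 - 622400) + 3655588) = 1866160*((-24064 + 242113600 - 622400) + 3655588) = 1866160*(241467136 + 3655588) = 1866160*245122724 = 457438222619840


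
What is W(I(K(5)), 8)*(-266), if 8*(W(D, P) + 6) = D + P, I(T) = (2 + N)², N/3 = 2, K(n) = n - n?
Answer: -798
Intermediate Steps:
K(n) = 0
N = 6 (N = 3*2 = 6)
I(T) = 64 (I(T) = (2 + 6)² = 8² = 64)
W(D, P) = -6 + D/8 + P/8 (W(D, P) = -6 + (D + P)/8 = -6 + (D/8 + P/8) = -6 + D/8 + P/8)
W(I(K(5)), 8)*(-266) = (-6 + (⅛)*64 + (⅛)*8)*(-266) = (-6 + 8 + 1)*(-266) = 3*(-266) = -798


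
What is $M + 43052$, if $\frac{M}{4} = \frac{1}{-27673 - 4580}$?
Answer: $\frac{1388556152}{32253} \approx 43052.0$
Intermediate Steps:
$M = - \frac{4}{32253}$ ($M = \frac{4}{-27673 - 4580} = \frac{4}{-32253} = 4 \left(- \frac{1}{32253}\right) = - \frac{4}{32253} \approx -0.00012402$)
$M + 43052 = - \frac{4}{32253} + 43052 = \frac{1388556152}{32253}$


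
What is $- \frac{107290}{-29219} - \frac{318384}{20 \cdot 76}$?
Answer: $- \frac{571236331}{2775805} \approx -205.79$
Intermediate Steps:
$- \frac{107290}{-29219} - \frac{318384}{20 \cdot 76} = \left(-107290\right) \left(- \frac{1}{29219}\right) - \frac{318384}{1520} = \frac{107290}{29219} - \frac{19899}{95} = - \frac{571236331}{2775805}$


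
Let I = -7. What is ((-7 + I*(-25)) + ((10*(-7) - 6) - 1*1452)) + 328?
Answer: -1032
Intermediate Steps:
((-7 + I*(-25)) + ((10*(-7) - 6) - 1*1452)) + 328 = ((-7 - 7*(-25)) + ((10*(-7) - 6) - 1*1452)) + 328 = ((-7 + 175) + ((-70 - 6) - 1452)) + 328 = (168 + (-76 - 1452)) + 328 = (168 - 1528) + 328 = -1360 + 328 = -1032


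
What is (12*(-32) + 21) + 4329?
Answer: 3966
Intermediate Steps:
(12*(-32) + 21) + 4329 = (-384 + 21) + 4329 = -363 + 4329 = 3966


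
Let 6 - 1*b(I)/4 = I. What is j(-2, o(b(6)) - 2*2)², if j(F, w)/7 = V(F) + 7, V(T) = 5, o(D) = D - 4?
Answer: 7056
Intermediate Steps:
b(I) = 24 - 4*I
o(D) = -4 + D
j(F, w) = 84 (j(F, w) = 7*(5 + 7) = 7*12 = 84)
j(-2, o(b(6)) - 2*2)² = 84² = 7056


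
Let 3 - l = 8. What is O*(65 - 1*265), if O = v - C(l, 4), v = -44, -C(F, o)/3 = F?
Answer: 11800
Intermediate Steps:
l = -5 (l = 3 - 1*8 = 3 - 8 = -5)
C(F, o) = -3*F
O = -59 (O = -44 - (-3)*(-5) = -44 - 1*15 = -44 - 15 = -59)
O*(65 - 1*265) = -59*(65 - 1*265) = -59*(65 - 265) = -59*(-200) = 11800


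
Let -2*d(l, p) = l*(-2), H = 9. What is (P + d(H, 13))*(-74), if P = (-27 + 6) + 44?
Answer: -2368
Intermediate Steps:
P = 23 (P = -21 + 44 = 23)
d(l, p) = l (d(l, p) = -l*(-2)/2 = -(-1)*l = l)
(P + d(H, 13))*(-74) = (23 + 9)*(-74) = 32*(-74) = -2368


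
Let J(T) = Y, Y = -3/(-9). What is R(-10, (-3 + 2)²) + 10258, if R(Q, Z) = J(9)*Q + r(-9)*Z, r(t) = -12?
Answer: 30728/3 ≈ 10243.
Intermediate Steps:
Y = ⅓ (Y = -3*(-⅑) = ⅓ ≈ 0.33333)
J(T) = ⅓
R(Q, Z) = -12*Z + Q/3 (R(Q, Z) = Q/3 - 12*Z = -12*Z + Q/3)
R(-10, (-3 + 2)²) + 10258 = (-12*(-3 + 2)² + (⅓)*(-10)) + 10258 = (-12*(-1)² - 10/3) + 10258 = (-12*1 - 10/3) + 10258 = (-12 - 10/3) + 10258 = -46/3 + 10258 = 30728/3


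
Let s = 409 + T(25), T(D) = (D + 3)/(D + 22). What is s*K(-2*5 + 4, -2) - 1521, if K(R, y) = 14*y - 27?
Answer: -1130292/47 ≈ -24049.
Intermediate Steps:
K(R, y) = -27 + 14*y
T(D) = (3 + D)/(22 + D)
s = 19251/47 (s = 409 + (3 + 25)/(22 + 25) = 409 + 28/47 = 19251/47 ≈ 409.60)
s*K(-2*5 + 4, -2) - 1521 = 19251*(-27 + 14*(-2))/47 - 1521 = 19251*(-27 - 28)/47 - 1521 = (19251/47)*(-55) - 1521 = -1058805/47 - 1521 = -1130292/47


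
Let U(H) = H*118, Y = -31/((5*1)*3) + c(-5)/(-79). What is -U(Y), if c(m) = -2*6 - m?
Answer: 276592/1185 ≈ 233.41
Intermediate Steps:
c(m) = -12 - m
Y = -2344/1185 (Y = -31/((5*1)*3) + (-12 - 1*(-5))/(-79) = -31/(5*3) + (-12 + 5)*(-1/79) = -31/15 - 7*(-1/79) = -31*1/15 + 7/79 = -31/15 + 7/79 = -2344/1185 ≈ -1.9781)
U(H) = 118*H
-U(Y) = -118*(-2344)/1185 = -1*(-276592/1185) = 276592/1185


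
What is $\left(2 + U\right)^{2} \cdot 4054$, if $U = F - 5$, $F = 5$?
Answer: $16216$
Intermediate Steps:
$U = 0$ ($U = 5 - 5 = 0$)
$\left(2 + U\right)^{2} \cdot 4054 = \left(2 + 0\right)^{2} \cdot 4054 = 2^{2} \cdot 4054 = 4 \cdot 4054 = 16216$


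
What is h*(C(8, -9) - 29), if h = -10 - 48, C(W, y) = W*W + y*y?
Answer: -6728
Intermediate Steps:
C(W, y) = W² + y²
h = -58
h*(C(8, -9) - 29) = -58*((8² + (-9)²) - 29) = -58*((64 + 81) - 29) = -58*(145 - 29) = -58*116 = -6728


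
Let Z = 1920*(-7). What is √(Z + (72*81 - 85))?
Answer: 7*I*√157 ≈ 87.71*I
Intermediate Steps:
Z = -13440
√(Z + (72*81 - 85)) = √(-13440 + (72*81 - 85)) = √(-13440 + (5832 - 85)) = √(-13440 + 5747) = √(-7693) = 7*I*√157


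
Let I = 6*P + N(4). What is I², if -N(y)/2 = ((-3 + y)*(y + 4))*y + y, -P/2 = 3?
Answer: 11664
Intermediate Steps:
P = -6 (P = -2*3 = -6)
N(y) = -2*y - 2*y*(-3 + y)*(4 + y) (N(y) = -2*(((-3 + y)*(y + 4))*y + y) = -2*(((-3 + y)*(4 + y))*y + y) = -2*(y*(-3 + y)*(4 + y) + y) = -2*(y + y*(-3 + y)*(4 + y)) = -2*y - 2*y*(-3 + y)*(4 + y))
I = -108 (I = 6*(-6) + 2*4*(11 - 1*4 - 1*4²) = -36 + 2*4*(11 - 4 - 1*16) = -36 + 2*4*(11 - 4 - 16) = -36 + 2*4*(-9) = -36 - 72 = -108)
I² = (-108)² = 11664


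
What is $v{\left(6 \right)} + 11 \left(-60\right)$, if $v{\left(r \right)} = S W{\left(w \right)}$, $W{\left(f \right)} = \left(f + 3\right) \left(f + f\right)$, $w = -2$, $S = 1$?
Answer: $-664$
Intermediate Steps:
$W{\left(f \right)} = 2 f \left(3 + f\right)$ ($W{\left(f \right)} = \left(3 + f\right) 2 f = 2 f \left(3 + f\right)$)
$v{\left(r \right)} = -4$ ($v{\left(r \right)} = 1 \cdot 2 \left(-2\right) \left(3 - 2\right) = 1 \cdot 2 \left(-2\right) 1 = 1 \left(-4\right) = -4$)
$v{\left(6 \right)} + 11 \left(-60\right) = -4 + 11 \left(-60\right) = -4 - 660 = -664$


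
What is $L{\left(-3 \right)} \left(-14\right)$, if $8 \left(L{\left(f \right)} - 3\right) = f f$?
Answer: $- \frac{231}{4} \approx -57.75$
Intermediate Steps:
$L{\left(f \right)} = 3 + \frac{f^{2}}{8}$ ($L{\left(f \right)} = 3 + \frac{f f}{8} = 3 + \frac{f^{2}}{8}$)
$L{\left(-3 \right)} \left(-14\right) = \left(3 + \frac{\left(-3\right)^{2}}{8}\right) \left(-14\right) = \left(3 + \frac{1}{8} \cdot 9\right) \left(-14\right) = \left(3 + \frac{9}{8}\right) \left(-14\right) = \frac{33}{8} \left(-14\right) = - \frac{231}{4}$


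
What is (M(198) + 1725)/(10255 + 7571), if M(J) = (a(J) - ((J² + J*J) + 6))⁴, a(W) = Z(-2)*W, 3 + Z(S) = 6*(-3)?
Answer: 15495655795766238527/5942 ≈ 2.6078e+15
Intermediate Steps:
Z(S) = -21 (Z(S) = -3 + 6*(-3) = -3 - 18 = -21)
a(W) = -21*W
M(J) = (-6 - 21*J - 2*J²)⁴ (M(J) = (-21*J - ((J² + J*J) + 6))⁴ = (-21*J - ((J² + J²) + 6))⁴ = (-21*J - (2*J² + 6))⁴ = (-21*J - (6 + 2*J²))⁴ = (-21*J + (-6 - 2*J²))⁴ = (-6 - 21*J - 2*J²)⁴)
(M(198) + 1725)/(10255 + 7571) = ((6 + 2*198² + 21*198)⁴ + 1725)/(10255 + 7571) = ((6 + 2*39204 + 4158)⁴ + 1725)/17826 = ((6 + 78408 + 4158)⁴ + 1725)*(1/17826) = (82572⁴ + 1725)*(1/17826) = (46486967387298713856 + 1725)*(1/17826) = 46486967387298715581*(1/17826) = 15495655795766238527/5942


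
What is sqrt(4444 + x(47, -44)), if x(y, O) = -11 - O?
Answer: 11*sqrt(37) ≈ 66.910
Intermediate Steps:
sqrt(4444 + x(47, -44)) = sqrt(4444 + (-11 - 1*(-44))) = sqrt(4444 + (-11 + 44)) = sqrt(4444 + 33) = sqrt(4477) = 11*sqrt(37)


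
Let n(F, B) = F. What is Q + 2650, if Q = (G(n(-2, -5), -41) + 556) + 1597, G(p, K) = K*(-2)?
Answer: 4885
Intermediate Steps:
G(p, K) = -2*K
Q = 2235 (Q = (-2*(-41) + 556) + 1597 = (82 + 556) + 1597 = 638 + 1597 = 2235)
Q + 2650 = 2235 + 2650 = 4885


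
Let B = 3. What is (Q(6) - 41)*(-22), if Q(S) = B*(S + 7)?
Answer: 44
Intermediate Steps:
Q(S) = 21 + 3*S (Q(S) = 3*(S + 7) = 3*(7 + S) = 21 + 3*S)
(Q(6) - 41)*(-22) = ((21 + 3*6) - 41)*(-22) = ((21 + 18) - 41)*(-22) = (39 - 41)*(-22) = -2*(-22) = 44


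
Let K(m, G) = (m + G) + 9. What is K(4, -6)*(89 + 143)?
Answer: 1624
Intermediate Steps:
K(m, G) = 9 + G + m (K(m, G) = (G + m) + 9 = 9 + G + m)
K(4, -6)*(89 + 143) = (9 - 6 + 4)*(89 + 143) = 7*232 = 1624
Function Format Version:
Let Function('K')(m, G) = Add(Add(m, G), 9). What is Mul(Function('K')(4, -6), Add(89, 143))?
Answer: 1624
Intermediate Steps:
Function('K')(m, G) = Add(9, G, m) (Function('K')(m, G) = Add(Add(G, m), 9) = Add(9, G, m))
Mul(Function('K')(4, -6), Add(89, 143)) = Mul(Add(9, -6, 4), Add(89, 143)) = Mul(7, 232) = 1624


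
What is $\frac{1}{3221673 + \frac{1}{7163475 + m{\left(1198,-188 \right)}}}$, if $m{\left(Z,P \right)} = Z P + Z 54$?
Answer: $\frac{7002943}{22561192383640} \approx 3.104 \cdot 10^{-7}$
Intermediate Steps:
$m{\left(Z,P \right)} = 54 Z + P Z$ ($m{\left(Z,P \right)} = P Z + 54 Z = 54 Z + P Z$)
$\frac{1}{3221673 + \frac{1}{7163475 + m{\left(1198,-188 \right)}}} = \frac{1}{3221673 + \frac{1}{7163475 + 1198 \left(54 - 188\right)}} = \frac{1}{3221673 + \frac{1}{7163475 + 1198 \left(-134\right)}} = \frac{1}{3221673 + \frac{1}{7163475 - 160532}} = \frac{1}{3221673 + \frac{1}{7002943}} = \frac{1}{\frac{22561192383640}{7002943}} = \frac{7002943}{22561192383640}$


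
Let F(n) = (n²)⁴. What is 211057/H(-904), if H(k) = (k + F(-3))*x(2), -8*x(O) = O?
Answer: -844228/5657 ≈ -149.24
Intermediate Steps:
x(O) = -O/8
F(n) = n⁸
H(k) = -6561/4 - k/4 (H(k) = (k + (-3)⁸)*(-⅛*2) = (k + 6561)*(-¼) = (6561 + k)*(-¼) = -6561/4 - k/4)
211057/H(-904) = 211057/(-6561/4 - ¼*(-904)) = 211057/(-6561/4 + 226) = 211057/(-5657/4) = 211057*(-4/5657) = -844228/5657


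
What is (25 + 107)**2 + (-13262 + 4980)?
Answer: 9142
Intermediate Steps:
(25 + 107)**2 + (-13262 + 4980) = 132**2 - 8282 = 17424 - 8282 = 9142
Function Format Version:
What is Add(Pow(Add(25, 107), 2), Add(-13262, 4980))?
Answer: 9142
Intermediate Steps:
Add(Pow(Add(25, 107), 2), Add(-13262, 4980)) = Add(Pow(132, 2), -8282) = Add(17424, -8282) = 9142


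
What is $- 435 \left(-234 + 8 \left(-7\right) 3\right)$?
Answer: $174870$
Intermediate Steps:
$- 435 \left(-234 + 8 \left(-7\right) 3\right) = - 435 \left(-234 - 168\right) = \left(-435\right) \left(-402\right) = 174870$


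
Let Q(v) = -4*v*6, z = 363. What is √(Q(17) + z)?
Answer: 3*I*√5 ≈ 6.7082*I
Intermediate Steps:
Q(v) = -24*v
√(Q(17) + z) = √(-24*17 + 363) = √(-408 + 363) = √(-45) = 3*I*√5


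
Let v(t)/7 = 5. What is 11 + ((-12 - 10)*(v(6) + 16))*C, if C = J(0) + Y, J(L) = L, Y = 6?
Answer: -6721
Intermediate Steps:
v(t) = 35 (v(t) = 7*5 = 35)
C = 6 (C = 0 + 6 = 6)
11 + ((-12 - 10)*(v(6) + 16))*C = 11 + ((-12 - 10)*(35 + 16))*6 = 11 - 22*51*6 = 11 - 1122*6 = 11 - 6732 = -6721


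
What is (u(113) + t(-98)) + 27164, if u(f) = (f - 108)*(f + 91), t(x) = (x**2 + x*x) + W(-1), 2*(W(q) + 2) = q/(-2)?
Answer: 189561/4 ≈ 47390.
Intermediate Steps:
W(q) = -2 - q/4 (W(q) = -2 + (q/(-2))/2 = -2 + (q*(-1/2))/2 = -2 + (-q/2)/2 = -2 - q/4)
t(x) = -7/4 + 2*x**2 (t(x) = (x**2 + x*x) + (-2 - 1/4*(-1)) = (x**2 + x**2) + (-2 + 1/4) = 2*x**2 - 7/4 = -7/4 + 2*x**2)
u(f) = (-108 + f)*(91 + f)
(u(113) + t(-98)) + 27164 = ((-9828 + 113**2 - 17*113) + (-7/4 + 2*(-98)**2)) + 27164 = ((-9828 + 12769 - 1921) + (-7/4 + 2*9604)) + 27164 = (1020 + (-7/4 + 19208)) + 27164 = (1020 + 76825/4) + 27164 = 80905/4 + 27164 = 189561/4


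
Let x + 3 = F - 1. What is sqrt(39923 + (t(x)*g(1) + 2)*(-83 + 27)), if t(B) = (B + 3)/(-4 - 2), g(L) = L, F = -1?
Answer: sqrt(358131)/3 ≈ 199.48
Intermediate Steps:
x = -5 (x = -3 + (-1 - 1) = -3 - 2 = -5)
t(B) = -1/2 - B/6 (t(B) = (3 + B)/(-6) = (3 + B)*(-1/6) = -1/2 - B/6)
sqrt(39923 + (t(x)*g(1) + 2)*(-83 + 27)) = sqrt(39923 + ((-1/2 - 1/6*(-5))*1 + 2)*(-83 + 27)) = sqrt(39923 + ((-1/2 + 5/6)*1 + 2)*(-56)) = sqrt(39923 + ((1/3)*1 + 2)*(-56)) = sqrt(39923 + (1/3 + 2)*(-56)) = sqrt(39923 + (7/3)*(-56)) = sqrt(39923 - 392/3) = sqrt(119377/3) = sqrt(358131)/3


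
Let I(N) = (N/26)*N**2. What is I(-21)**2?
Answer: 85766121/676 ≈ 1.2687e+5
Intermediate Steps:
I(N) = N**3/26 (I(N) = (N*(1/26))*N**2 = (N/26)*N**2 = N**3/26)
I(-21)**2 = ((1/26)*(-21)**3)**2 = ((1/26)*(-9261))**2 = (-9261/26)**2 = 85766121/676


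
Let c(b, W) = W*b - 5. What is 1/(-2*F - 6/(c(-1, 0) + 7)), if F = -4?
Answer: 1/5 ≈ 0.20000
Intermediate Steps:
c(b, W) = -5 + W*b
1/(-2*F - 6/(c(-1, 0) + 7)) = 1/(-2*(-4) - 6/((-5 + 0*(-1)) + 7)) = 1/(8 - 6/((-5 + 0) + 7)) = 1/(8 - 6/(-5 + 7)) = 1/(8 - 6/2) = 1/(8 - 6*1/2) = 1/(8 - 3) = 1/5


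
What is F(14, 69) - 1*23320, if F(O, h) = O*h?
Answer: -22354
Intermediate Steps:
F(14, 69) - 1*23320 = 14*69 - 1*23320 = 966 - 23320 = -22354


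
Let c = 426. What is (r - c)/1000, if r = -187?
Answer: -613/1000 ≈ -0.61300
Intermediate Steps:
(r - c)/1000 = (-187 - 1*426)/1000 = (-187 - 426)*(1/1000) = -613*1/1000 = -613/1000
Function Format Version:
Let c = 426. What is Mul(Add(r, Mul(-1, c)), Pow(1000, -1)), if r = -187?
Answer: Rational(-613, 1000) ≈ -0.61300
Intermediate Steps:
Mul(Add(r, Mul(-1, c)), Pow(1000, -1)) = Mul(Add(-187, Mul(-1, 426)), Pow(1000, -1)) = Mul(Add(-187, -426), Rational(1, 1000)) = Mul(-613, Rational(1, 1000)) = Rational(-613, 1000)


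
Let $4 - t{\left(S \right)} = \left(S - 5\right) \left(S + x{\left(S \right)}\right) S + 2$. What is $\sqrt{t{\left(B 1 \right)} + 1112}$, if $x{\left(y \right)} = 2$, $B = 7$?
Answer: $2 \sqrt{247} \approx 31.432$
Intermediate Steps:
$t{\left(S \right)} = 2 - S \left(-5 + S\right) \left(2 + S\right)$ ($t{\left(S \right)} = 4 - \left(\left(S - 5\right) \left(S + 2\right) S + 2\right) = 4 - \left(\left(-5 + S\right) \left(2 + S\right) S + 2\right) = 4 - \left(S \left(-5 + S\right) \left(2 + S\right) + 2\right) = 4 - \left(2 + S \left(-5 + S\right) \left(2 + S\right)\right) = 2 - S \left(-5 + S\right) \left(2 + S\right)$)
$\sqrt{t{\left(B 1 \right)} + 1112} = \sqrt{\left(2 - \left(7 \cdot 1\right)^{3} + 3 \left(7 \cdot 1\right)^{2} + 10 \cdot 7 \cdot 1\right) + 1112} = \sqrt{\left(2 - 7^{3} + 3 \cdot 7^{2} + 10 \cdot 7\right) + 1112} = \sqrt{\left(2 - 343 + 3 \cdot 49 + 70\right) + 1112} = \sqrt{\left(2 - 343 + 147 + 70\right) + 1112} = \sqrt{-124 + 1112} = \sqrt{988} = 2 \sqrt{247}$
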